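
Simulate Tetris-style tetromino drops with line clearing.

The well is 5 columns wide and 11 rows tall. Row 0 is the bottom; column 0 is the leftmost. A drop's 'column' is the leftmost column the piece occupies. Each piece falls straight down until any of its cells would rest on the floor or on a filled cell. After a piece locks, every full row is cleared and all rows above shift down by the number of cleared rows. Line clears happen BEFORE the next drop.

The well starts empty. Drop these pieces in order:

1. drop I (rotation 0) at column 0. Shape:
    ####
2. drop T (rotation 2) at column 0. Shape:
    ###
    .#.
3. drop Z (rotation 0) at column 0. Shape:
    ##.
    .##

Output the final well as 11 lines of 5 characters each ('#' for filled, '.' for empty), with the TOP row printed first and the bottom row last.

Answer: .....
.....
.....
.....
.....
.....
##...
.##..
###..
.#...
####.

Derivation:
Drop 1: I rot0 at col 0 lands with bottom-row=0; cleared 0 line(s) (total 0); column heights now [1 1 1 1 0], max=1
Drop 2: T rot2 at col 0 lands with bottom-row=1; cleared 0 line(s) (total 0); column heights now [3 3 3 1 0], max=3
Drop 3: Z rot0 at col 0 lands with bottom-row=3; cleared 0 line(s) (total 0); column heights now [5 5 4 1 0], max=5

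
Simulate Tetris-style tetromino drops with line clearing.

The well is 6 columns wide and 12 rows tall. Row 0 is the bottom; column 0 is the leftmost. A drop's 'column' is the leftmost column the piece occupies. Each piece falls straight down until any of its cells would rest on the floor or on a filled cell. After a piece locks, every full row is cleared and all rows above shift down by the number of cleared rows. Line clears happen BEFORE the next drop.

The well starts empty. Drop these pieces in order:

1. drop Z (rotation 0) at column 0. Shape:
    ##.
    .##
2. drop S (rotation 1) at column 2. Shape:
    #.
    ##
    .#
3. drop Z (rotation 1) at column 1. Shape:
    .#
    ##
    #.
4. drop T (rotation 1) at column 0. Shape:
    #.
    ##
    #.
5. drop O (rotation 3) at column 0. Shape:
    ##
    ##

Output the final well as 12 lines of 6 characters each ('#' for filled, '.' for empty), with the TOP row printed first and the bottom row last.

Drop 1: Z rot0 at col 0 lands with bottom-row=0; cleared 0 line(s) (total 0); column heights now [2 2 1 0 0 0], max=2
Drop 2: S rot1 at col 2 lands with bottom-row=0; cleared 0 line(s) (total 0); column heights now [2 2 3 2 0 0], max=3
Drop 3: Z rot1 at col 1 lands with bottom-row=2; cleared 0 line(s) (total 0); column heights now [2 4 5 2 0 0], max=5
Drop 4: T rot1 at col 0 lands with bottom-row=3; cleared 0 line(s) (total 0); column heights now [6 5 5 2 0 0], max=6
Drop 5: O rot3 at col 0 lands with bottom-row=6; cleared 0 line(s) (total 0); column heights now [8 8 5 2 0 0], max=8

Answer: ......
......
......
......
##....
##....
#.....
###...
###...
.##...
####..
.###..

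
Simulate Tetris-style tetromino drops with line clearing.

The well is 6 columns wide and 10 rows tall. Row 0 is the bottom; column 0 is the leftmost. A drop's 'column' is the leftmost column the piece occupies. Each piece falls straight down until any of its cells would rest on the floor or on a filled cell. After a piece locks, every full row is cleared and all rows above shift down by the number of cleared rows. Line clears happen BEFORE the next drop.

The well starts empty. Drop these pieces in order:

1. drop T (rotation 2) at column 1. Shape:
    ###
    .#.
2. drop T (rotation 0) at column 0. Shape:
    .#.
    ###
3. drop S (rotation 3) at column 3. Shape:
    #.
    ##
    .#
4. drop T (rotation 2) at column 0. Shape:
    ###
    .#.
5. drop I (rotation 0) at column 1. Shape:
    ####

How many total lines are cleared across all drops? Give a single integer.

Drop 1: T rot2 at col 1 lands with bottom-row=0; cleared 0 line(s) (total 0); column heights now [0 2 2 2 0 0], max=2
Drop 2: T rot0 at col 0 lands with bottom-row=2; cleared 0 line(s) (total 0); column heights now [3 4 3 2 0 0], max=4
Drop 3: S rot3 at col 3 lands with bottom-row=1; cleared 0 line(s) (total 0); column heights now [3 4 3 4 3 0], max=4
Drop 4: T rot2 at col 0 lands with bottom-row=4; cleared 0 line(s) (total 0); column heights now [6 6 6 4 3 0], max=6
Drop 5: I rot0 at col 1 lands with bottom-row=6; cleared 0 line(s) (total 0); column heights now [6 7 7 7 7 0], max=7

Answer: 0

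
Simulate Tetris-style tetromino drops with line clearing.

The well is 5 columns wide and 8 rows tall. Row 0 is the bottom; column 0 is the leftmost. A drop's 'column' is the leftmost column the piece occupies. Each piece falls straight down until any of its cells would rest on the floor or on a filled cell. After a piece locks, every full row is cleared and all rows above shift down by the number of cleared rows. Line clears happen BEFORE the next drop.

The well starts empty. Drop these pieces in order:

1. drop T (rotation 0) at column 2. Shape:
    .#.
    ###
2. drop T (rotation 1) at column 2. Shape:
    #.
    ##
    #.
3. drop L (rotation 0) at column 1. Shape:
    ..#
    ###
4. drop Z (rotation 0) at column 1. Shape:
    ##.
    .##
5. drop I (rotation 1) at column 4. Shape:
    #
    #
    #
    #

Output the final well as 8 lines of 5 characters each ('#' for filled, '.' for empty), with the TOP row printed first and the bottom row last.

Answer: .##..
..##.
...#.
.####
..#.#
..###
..###
..###

Derivation:
Drop 1: T rot0 at col 2 lands with bottom-row=0; cleared 0 line(s) (total 0); column heights now [0 0 1 2 1], max=2
Drop 2: T rot1 at col 2 lands with bottom-row=1; cleared 0 line(s) (total 0); column heights now [0 0 4 3 1], max=4
Drop 3: L rot0 at col 1 lands with bottom-row=4; cleared 0 line(s) (total 0); column heights now [0 5 5 6 1], max=6
Drop 4: Z rot0 at col 1 lands with bottom-row=6; cleared 0 line(s) (total 0); column heights now [0 8 8 7 1], max=8
Drop 5: I rot1 at col 4 lands with bottom-row=1; cleared 0 line(s) (total 0); column heights now [0 8 8 7 5], max=8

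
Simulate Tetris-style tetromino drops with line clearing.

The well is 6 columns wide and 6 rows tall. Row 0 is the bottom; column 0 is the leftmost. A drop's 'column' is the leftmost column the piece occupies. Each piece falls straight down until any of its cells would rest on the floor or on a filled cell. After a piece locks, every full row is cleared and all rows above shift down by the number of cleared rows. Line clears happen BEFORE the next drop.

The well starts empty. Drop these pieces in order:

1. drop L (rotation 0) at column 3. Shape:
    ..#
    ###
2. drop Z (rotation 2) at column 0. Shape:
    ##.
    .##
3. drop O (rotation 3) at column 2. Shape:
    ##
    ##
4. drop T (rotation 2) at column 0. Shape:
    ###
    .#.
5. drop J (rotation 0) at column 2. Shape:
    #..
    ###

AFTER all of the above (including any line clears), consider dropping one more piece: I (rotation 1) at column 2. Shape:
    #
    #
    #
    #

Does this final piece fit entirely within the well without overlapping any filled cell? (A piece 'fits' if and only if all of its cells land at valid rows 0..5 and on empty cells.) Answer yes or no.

Answer: no

Derivation:
Drop 1: L rot0 at col 3 lands with bottom-row=0; cleared 0 line(s) (total 0); column heights now [0 0 0 1 1 2], max=2
Drop 2: Z rot2 at col 0 lands with bottom-row=0; cleared 0 line(s) (total 0); column heights now [2 2 1 1 1 2], max=2
Drop 3: O rot3 at col 2 lands with bottom-row=1; cleared 0 line(s) (total 0); column heights now [2 2 3 3 1 2], max=3
Drop 4: T rot2 at col 0 lands with bottom-row=2; cleared 0 line(s) (total 0); column heights now [4 4 4 3 1 2], max=4
Drop 5: J rot0 at col 2 lands with bottom-row=4; cleared 0 line(s) (total 0); column heights now [4 4 6 5 5 2], max=6
Test piece I rot1 at col 2 (width 1): heights before test = [4 4 6 5 5 2]; fits = False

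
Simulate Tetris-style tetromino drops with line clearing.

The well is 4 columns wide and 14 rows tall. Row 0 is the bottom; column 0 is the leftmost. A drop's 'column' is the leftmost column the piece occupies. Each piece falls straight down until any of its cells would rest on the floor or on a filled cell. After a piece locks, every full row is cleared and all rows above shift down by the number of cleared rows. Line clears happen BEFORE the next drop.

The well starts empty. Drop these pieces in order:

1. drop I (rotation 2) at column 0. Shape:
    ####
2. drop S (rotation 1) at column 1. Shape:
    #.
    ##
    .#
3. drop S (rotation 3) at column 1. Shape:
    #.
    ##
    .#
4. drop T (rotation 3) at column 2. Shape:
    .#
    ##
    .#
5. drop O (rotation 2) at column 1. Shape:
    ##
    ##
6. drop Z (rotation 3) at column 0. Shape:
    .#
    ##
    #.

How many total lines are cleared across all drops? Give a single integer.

Drop 1: I rot2 at col 0 lands with bottom-row=0; cleared 1 line(s) (total 1); column heights now [0 0 0 0], max=0
Drop 2: S rot1 at col 1 lands with bottom-row=0; cleared 0 line(s) (total 1); column heights now [0 3 2 0], max=3
Drop 3: S rot3 at col 1 lands with bottom-row=2; cleared 0 line(s) (total 1); column heights now [0 5 4 0], max=5
Drop 4: T rot3 at col 2 lands with bottom-row=3; cleared 0 line(s) (total 1); column heights now [0 5 5 6], max=6
Drop 5: O rot2 at col 1 lands with bottom-row=5; cleared 0 line(s) (total 1); column heights now [0 7 7 6], max=7
Drop 6: Z rot3 at col 0 lands with bottom-row=6; cleared 0 line(s) (total 1); column heights now [8 9 7 6], max=9

Answer: 1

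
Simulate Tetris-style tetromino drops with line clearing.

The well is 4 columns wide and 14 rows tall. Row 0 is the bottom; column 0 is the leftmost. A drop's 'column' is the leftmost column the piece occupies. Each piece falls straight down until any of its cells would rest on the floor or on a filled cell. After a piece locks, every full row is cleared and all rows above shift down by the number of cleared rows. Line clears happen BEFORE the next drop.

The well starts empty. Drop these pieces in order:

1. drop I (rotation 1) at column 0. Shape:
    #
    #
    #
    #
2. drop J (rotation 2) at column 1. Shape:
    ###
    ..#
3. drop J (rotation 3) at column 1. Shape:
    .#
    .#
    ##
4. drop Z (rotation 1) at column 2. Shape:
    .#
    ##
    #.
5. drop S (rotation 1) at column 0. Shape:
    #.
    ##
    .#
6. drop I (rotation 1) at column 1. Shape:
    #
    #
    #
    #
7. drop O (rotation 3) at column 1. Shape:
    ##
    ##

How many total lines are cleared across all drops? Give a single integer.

Answer: 3

Derivation:
Drop 1: I rot1 at col 0 lands with bottom-row=0; cleared 0 line(s) (total 0); column heights now [4 0 0 0], max=4
Drop 2: J rot2 at col 1 lands with bottom-row=0; cleared 1 line(s) (total 1); column heights now [3 0 0 1], max=3
Drop 3: J rot3 at col 1 lands with bottom-row=0; cleared 1 line(s) (total 2); column heights now [2 0 2 0], max=2
Drop 4: Z rot1 at col 2 lands with bottom-row=2; cleared 0 line(s) (total 2); column heights now [2 0 4 5], max=5
Drop 5: S rot1 at col 0 lands with bottom-row=1; cleared 0 line(s) (total 2); column heights now [4 3 4 5], max=5
Drop 6: I rot1 at col 1 lands with bottom-row=3; cleared 1 line(s) (total 3); column heights now [3 6 3 4], max=6
Drop 7: O rot3 at col 1 lands with bottom-row=6; cleared 0 line(s) (total 3); column heights now [3 8 8 4], max=8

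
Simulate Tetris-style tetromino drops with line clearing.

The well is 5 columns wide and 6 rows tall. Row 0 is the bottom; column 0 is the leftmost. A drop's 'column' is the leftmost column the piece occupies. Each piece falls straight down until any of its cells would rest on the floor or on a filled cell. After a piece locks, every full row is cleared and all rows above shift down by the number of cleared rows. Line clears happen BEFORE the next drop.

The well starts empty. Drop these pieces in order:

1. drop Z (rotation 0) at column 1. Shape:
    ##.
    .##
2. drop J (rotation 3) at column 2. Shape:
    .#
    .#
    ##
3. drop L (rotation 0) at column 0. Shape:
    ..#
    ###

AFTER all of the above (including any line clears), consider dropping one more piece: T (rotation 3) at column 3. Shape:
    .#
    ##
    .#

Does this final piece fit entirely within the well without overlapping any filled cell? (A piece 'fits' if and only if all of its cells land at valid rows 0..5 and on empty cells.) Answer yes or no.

Drop 1: Z rot0 at col 1 lands with bottom-row=0; cleared 0 line(s) (total 0); column heights now [0 2 2 1 0], max=2
Drop 2: J rot3 at col 2 lands with bottom-row=2; cleared 0 line(s) (total 0); column heights now [0 2 3 5 0], max=5
Drop 3: L rot0 at col 0 lands with bottom-row=3; cleared 0 line(s) (total 0); column heights now [4 4 5 5 0], max=5
Test piece T rot3 at col 3 (width 2): heights before test = [4 4 5 5 0]; fits = False

Answer: no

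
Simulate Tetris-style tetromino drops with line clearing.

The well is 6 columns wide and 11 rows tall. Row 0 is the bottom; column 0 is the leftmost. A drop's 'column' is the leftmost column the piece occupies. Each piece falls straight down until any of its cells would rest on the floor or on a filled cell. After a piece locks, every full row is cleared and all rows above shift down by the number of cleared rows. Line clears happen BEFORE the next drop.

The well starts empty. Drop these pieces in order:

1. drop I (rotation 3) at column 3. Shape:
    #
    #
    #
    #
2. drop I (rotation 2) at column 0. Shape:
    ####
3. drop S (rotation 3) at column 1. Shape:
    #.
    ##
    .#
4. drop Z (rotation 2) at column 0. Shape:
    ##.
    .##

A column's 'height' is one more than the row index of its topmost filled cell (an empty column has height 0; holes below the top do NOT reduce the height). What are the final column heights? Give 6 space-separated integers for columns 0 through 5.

Answer: 10 10 9 5 0 0

Derivation:
Drop 1: I rot3 at col 3 lands with bottom-row=0; cleared 0 line(s) (total 0); column heights now [0 0 0 4 0 0], max=4
Drop 2: I rot2 at col 0 lands with bottom-row=4; cleared 0 line(s) (total 0); column heights now [5 5 5 5 0 0], max=5
Drop 3: S rot3 at col 1 lands with bottom-row=5; cleared 0 line(s) (total 0); column heights now [5 8 7 5 0 0], max=8
Drop 4: Z rot2 at col 0 lands with bottom-row=8; cleared 0 line(s) (total 0); column heights now [10 10 9 5 0 0], max=10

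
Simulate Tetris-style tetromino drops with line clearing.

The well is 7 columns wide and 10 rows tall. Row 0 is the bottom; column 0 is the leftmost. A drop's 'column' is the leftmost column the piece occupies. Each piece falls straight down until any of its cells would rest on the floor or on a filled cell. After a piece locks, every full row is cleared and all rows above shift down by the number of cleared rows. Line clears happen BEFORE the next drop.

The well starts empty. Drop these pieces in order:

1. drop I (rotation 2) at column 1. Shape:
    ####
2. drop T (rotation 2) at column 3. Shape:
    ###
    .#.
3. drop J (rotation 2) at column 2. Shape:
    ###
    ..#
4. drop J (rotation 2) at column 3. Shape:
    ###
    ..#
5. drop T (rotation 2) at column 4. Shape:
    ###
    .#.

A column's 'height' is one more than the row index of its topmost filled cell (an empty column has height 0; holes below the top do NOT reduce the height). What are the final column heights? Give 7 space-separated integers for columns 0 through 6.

Drop 1: I rot2 at col 1 lands with bottom-row=0; cleared 0 line(s) (total 0); column heights now [0 1 1 1 1 0 0], max=1
Drop 2: T rot2 at col 3 lands with bottom-row=1; cleared 0 line(s) (total 0); column heights now [0 1 1 3 3 3 0], max=3
Drop 3: J rot2 at col 2 lands with bottom-row=3; cleared 0 line(s) (total 0); column heights now [0 1 5 5 5 3 0], max=5
Drop 4: J rot2 at col 3 lands with bottom-row=4; cleared 0 line(s) (total 0); column heights now [0 1 5 6 6 6 0], max=6
Drop 5: T rot2 at col 4 lands with bottom-row=6; cleared 0 line(s) (total 0); column heights now [0 1 5 6 8 8 8], max=8

Answer: 0 1 5 6 8 8 8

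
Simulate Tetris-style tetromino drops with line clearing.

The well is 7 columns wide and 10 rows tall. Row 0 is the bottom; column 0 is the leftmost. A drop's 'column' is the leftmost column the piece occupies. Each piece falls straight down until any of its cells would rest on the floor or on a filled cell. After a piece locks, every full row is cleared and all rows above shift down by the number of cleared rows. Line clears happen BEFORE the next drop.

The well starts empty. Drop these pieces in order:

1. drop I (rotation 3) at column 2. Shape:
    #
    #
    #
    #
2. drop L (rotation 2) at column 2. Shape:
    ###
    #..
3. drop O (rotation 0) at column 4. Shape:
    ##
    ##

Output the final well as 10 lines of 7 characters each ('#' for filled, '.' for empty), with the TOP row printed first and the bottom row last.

Drop 1: I rot3 at col 2 lands with bottom-row=0; cleared 0 line(s) (total 0); column heights now [0 0 4 0 0 0 0], max=4
Drop 2: L rot2 at col 2 lands with bottom-row=4; cleared 0 line(s) (total 0); column heights now [0 0 6 6 6 0 0], max=6
Drop 3: O rot0 at col 4 lands with bottom-row=6; cleared 0 line(s) (total 0); column heights now [0 0 6 6 8 8 0], max=8

Answer: .......
.......
....##.
....##.
..###..
..#....
..#....
..#....
..#....
..#....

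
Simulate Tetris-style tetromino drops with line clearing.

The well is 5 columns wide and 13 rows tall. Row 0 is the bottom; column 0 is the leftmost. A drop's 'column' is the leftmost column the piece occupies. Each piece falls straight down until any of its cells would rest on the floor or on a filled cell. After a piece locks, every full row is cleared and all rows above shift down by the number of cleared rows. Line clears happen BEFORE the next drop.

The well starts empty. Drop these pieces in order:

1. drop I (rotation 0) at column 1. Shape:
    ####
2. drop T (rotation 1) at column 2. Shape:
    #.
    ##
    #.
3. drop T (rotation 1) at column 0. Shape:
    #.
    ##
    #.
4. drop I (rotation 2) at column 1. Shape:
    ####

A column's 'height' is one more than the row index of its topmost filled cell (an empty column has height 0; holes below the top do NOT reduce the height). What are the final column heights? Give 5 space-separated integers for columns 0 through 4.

Drop 1: I rot0 at col 1 lands with bottom-row=0; cleared 0 line(s) (total 0); column heights now [0 1 1 1 1], max=1
Drop 2: T rot1 at col 2 lands with bottom-row=1; cleared 0 line(s) (total 0); column heights now [0 1 4 3 1], max=4
Drop 3: T rot1 at col 0 lands with bottom-row=0; cleared 1 line(s) (total 1); column heights now [2 1 3 2 0], max=3
Drop 4: I rot2 at col 1 lands with bottom-row=3; cleared 0 line(s) (total 1); column heights now [2 4 4 4 4], max=4

Answer: 2 4 4 4 4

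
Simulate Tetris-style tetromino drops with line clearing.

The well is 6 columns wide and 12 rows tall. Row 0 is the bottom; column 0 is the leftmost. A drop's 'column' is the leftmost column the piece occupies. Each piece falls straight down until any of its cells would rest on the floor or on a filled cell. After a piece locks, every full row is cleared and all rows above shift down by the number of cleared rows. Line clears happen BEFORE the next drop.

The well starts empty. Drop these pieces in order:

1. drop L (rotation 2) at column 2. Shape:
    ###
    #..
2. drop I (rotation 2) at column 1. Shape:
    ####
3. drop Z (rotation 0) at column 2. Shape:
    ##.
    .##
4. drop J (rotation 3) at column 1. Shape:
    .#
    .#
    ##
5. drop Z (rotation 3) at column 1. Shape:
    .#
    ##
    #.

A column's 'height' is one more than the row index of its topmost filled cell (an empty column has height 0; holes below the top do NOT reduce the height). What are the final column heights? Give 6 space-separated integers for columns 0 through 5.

Drop 1: L rot2 at col 2 lands with bottom-row=0; cleared 0 line(s) (total 0); column heights now [0 0 2 2 2 0], max=2
Drop 2: I rot2 at col 1 lands with bottom-row=2; cleared 0 line(s) (total 0); column heights now [0 3 3 3 3 0], max=3
Drop 3: Z rot0 at col 2 lands with bottom-row=3; cleared 0 line(s) (total 0); column heights now [0 3 5 5 4 0], max=5
Drop 4: J rot3 at col 1 lands with bottom-row=5; cleared 0 line(s) (total 0); column heights now [0 6 8 5 4 0], max=8
Drop 5: Z rot3 at col 1 lands with bottom-row=7; cleared 0 line(s) (total 0); column heights now [0 9 10 5 4 0], max=10

Answer: 0 9 10 5 4 0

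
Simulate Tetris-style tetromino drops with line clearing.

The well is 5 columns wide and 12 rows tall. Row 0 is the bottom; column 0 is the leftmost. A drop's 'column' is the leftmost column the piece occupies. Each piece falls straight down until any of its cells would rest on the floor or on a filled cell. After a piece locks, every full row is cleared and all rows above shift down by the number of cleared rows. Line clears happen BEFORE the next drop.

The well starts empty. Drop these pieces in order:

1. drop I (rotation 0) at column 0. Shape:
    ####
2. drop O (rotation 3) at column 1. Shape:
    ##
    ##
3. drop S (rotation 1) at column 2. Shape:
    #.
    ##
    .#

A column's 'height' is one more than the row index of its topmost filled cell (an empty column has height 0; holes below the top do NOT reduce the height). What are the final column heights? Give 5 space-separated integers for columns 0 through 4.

Drop 1: I rot0 at col 0 lands with bottom-row=0; cleared 0 line(s) (total 0); column heights now [1 1 1 1 0], max=1
Drop 2: O rot3 at col 1 lands with bottom-row=1; cleared 0 line(s) (total 0); column heights now [1 3 3 1 0], max=3
Drop 3: S rot1 at col 2 lands with bottom-row=2; cleared 0 line(s) (total 0); column heights now [1 3 5 4 0], max=5

Answer: 1 3 5 4 0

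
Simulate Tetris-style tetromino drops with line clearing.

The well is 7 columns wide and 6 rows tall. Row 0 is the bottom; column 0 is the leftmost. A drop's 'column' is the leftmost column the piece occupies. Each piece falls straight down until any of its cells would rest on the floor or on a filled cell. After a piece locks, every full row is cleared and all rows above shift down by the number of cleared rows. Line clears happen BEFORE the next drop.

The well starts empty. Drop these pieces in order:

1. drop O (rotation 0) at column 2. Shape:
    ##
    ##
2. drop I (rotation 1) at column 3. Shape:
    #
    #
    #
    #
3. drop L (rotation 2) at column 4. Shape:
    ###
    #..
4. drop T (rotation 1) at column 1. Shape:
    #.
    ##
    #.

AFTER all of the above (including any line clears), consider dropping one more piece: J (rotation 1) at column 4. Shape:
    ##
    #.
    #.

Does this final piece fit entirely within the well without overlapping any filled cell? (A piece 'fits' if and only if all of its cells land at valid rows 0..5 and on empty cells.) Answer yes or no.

Answer: yes

Derivation:
Drop 1: O rot0 at col 2 lands with bottom-row=0; cleared 0 line(s) (total 0); column heights now [0 0 2 2 0 0 0], max=2
Drop 2: I rot1 at col 3 lands with bottom-row=2; cleared 0 line(s) (total 0); column heights now [0 0 2 6 0 0 0], max=6
Drop 3: L rot2 at col 4 lands with bottom-row=0; cleared 0 line(s) (total 0); column heights now [0 0 2 6 2 2 2], max=6
Drop 4: T rot1 at col 1 lands with bottom-row=1; cleared 0 line(s) (total 0); column heights now [0 4 3 6 2 2 2], max=6
Test piece J rot1 at col 4 (width 2): heights before test = [0 4 3 6 2 2 2]; fits = True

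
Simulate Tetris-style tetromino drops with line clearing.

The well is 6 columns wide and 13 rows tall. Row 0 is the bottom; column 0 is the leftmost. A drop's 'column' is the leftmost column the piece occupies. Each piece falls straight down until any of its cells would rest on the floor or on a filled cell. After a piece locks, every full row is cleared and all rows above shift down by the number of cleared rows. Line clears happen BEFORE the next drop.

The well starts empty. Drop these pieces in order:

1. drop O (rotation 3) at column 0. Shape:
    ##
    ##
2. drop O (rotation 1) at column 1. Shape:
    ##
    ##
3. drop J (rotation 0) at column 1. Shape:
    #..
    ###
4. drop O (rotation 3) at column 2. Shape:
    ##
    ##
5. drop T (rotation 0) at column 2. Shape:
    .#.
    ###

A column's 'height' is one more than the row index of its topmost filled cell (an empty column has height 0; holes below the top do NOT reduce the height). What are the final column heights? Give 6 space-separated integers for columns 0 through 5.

Answer: 2 6 8 9 8 0

Derivation:
Drop 1: O rot3 at col 0 lands with bottom-row=0; cleared 0 line(s) (total 0); column heights now [2 2 0 0 0 0], max=2
Drop 2: O rot1 at col 1 lands with bottom-row=2; cleared 0 line(s) (total 0); column heights now [2 4 4 0 0 0], max=4
Drop 3: J rot0 at col 1 lands with bottom-row=4; cleared 0 line(s) (total 0); column heights now [2 6 5 5 0 0], max=6
Drop 4: O rot3 at col 2 lands with bottom-row=5; cleared 0 line(s) (total 0); column heights now [2 6 7 7 0 0], max=7
Drop 5: T rot0 at col 2 lands with bottom-row=7; cleared 0 line(s) (total 0); column heights now [2 6 8 9 8 0], max=9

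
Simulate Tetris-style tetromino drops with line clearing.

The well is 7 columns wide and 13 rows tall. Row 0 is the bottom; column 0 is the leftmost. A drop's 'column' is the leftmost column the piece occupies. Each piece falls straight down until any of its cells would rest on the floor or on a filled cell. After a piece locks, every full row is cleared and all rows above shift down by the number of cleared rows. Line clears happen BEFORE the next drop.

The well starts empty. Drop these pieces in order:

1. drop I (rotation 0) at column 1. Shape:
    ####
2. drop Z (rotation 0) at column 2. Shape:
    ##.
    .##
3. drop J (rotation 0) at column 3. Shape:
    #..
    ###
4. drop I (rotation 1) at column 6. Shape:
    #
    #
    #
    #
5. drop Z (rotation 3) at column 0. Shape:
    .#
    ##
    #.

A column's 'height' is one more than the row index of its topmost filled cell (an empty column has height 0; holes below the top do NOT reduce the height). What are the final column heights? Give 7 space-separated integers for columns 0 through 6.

Drop 1: I rot0 at col 1 lands with bottom-row=0; cleared 0 line(s) (total 0); column heights now [0 1 1 1 1 0 0], max=1
Drop 2: Z rot0 at col 2 lands with bottom-row=1; cleared 0 line(s) (total 0); column heights now [0 1 3 3 2 0 0], max=3
Drop 3: J rot0 at col 3 lands with bottom-row=3; cleared 0 line(s) (total 0); column heights now [0 1 3 5 4 4 0], max=5
Drop 4: I rot1 at col 6 lands with bottom-row=0; cleared 0 line(s) (total 0); column heights now [0 1 3 5 4 4 4], max=5
Drop 5: Z rot3 at col 0 lands with bottom-row=0; cleared 0 line(s) (total 0); column heights now [2 3 3 5 4 4 4], max=5

Answer: 2 3 3 5 4 4 4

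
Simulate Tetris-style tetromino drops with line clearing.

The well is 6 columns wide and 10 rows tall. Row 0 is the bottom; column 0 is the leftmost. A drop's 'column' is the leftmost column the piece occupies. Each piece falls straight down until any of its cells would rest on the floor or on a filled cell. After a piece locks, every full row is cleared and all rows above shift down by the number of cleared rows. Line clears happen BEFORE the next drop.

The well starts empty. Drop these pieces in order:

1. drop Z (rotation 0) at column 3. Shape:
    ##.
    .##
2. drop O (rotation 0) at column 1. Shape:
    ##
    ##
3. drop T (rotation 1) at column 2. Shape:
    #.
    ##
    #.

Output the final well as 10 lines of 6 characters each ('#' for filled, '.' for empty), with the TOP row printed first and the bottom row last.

Drop 1: Z rot0 at col 3 lands with bottom-row=0; cleared 0 line(s) (total 0); column heights now [0 0 0 2 2 1], max=2
Drop 2: O rot0 at col 1 lands with bottom-row=0; cleared 0 line(s) (total 0); column heights now [0 2 2 2 2 1], max=2
Drop 3: T rot1 at col 2 lands with bottom-row=2; cleared 0 line(s) (total 0); column heights now [0 2 5 4 2 1], max=5

Answer: ......
......
......
......
......
..#...
..##..
..#...
.####.
.##.##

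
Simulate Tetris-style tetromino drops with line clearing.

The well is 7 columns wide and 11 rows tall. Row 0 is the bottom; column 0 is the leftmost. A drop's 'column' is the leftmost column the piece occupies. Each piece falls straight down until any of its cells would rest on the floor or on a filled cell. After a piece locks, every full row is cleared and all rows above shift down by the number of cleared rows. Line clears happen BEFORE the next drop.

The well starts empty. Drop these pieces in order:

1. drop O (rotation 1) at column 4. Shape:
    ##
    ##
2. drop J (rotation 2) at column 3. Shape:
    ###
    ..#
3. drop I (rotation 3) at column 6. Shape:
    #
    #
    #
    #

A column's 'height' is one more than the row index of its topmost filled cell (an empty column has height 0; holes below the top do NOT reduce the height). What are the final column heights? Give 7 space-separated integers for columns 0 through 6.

Answer: 0 0 0 4 4 4 4

Derivation:
Drop 1: O rot1 at col 4 lands with bottom-row=0; cleared 0 line(s) (total 0); column heights now [0 0 0 0 2 2 0], max=2
Drop 2: J rot2 at col 3 lands with bottom-row=2; cleared 0 line(s) (total 0); column heights now [0 0 0 4 4 4 0], max=4
Drop 3: I rot3 at col 6 lands with bottom-row=0; cleared 0 line(s) (total 0); column heights now [0 0 0 4 4 4 4], max=4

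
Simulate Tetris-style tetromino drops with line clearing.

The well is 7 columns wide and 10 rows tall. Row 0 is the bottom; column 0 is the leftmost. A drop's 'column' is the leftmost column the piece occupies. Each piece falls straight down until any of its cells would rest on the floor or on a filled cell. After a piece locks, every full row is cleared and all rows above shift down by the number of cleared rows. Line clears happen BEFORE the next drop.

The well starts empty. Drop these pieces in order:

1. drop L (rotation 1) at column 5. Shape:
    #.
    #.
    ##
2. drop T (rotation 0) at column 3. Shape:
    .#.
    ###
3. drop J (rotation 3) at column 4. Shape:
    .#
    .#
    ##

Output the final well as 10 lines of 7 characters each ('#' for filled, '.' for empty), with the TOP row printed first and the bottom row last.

Answer: .......
.......
.....#.
.....#.
....##.
....#..
...###.
.....#.
.....#.
.....##

Derivation:
Drop 1: L rot1 at col 5 lands with bottom-row=0; cleared 0 line(s) (total 0); column heights now [0 0 0 0 0 3 1], max=3
Drop 2: T rot0 at col 3 lands with bottom-row=3; cleared 0 line(s) (total 0); column heights now [0 0 0 4 5 4 1], max=5
Drop 3: J rot3 at col 4 lands with bottom-row=5; cleared 0 line(s) (total 0); column heights now [0 0 0 4 6 8 1], max=8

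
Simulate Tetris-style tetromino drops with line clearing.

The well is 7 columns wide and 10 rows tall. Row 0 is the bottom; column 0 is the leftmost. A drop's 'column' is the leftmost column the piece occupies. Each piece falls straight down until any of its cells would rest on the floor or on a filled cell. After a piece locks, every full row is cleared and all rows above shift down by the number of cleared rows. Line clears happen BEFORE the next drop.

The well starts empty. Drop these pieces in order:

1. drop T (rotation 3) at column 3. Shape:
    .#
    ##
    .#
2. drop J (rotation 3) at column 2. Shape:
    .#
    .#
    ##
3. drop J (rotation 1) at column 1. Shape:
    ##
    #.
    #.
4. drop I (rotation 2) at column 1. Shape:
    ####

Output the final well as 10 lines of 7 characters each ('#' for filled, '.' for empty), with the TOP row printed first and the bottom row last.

Answer: .......
.......
.......
.......
.####..
...#...
.###...
.####..
.#.##..
....#..

Derivation:
Drop 1: T rot3 at col 3 lands with bottom-row=0; cleared 0 line(s) (total 0); column heights now [0 0 0 2 3 0 0], max=3
Drop 2: J rot3 at col 2 lands with bottom-row=2; cleared 0 line(s) (total 0); column heights now [0 0 3 5 3 0 0], max=5
Drop 3: J rot1 at col 1 lands with bottom-row=1; cleared 0 line(s) (total 0); column heights now [0 4 4 5 3 0 0], max=5
Drop 4: I rot2 at col 1 lands with bottom-row=5; cleared 0 line(s) (total 0); column heights now [0 6 6 6 6 0 0], max=6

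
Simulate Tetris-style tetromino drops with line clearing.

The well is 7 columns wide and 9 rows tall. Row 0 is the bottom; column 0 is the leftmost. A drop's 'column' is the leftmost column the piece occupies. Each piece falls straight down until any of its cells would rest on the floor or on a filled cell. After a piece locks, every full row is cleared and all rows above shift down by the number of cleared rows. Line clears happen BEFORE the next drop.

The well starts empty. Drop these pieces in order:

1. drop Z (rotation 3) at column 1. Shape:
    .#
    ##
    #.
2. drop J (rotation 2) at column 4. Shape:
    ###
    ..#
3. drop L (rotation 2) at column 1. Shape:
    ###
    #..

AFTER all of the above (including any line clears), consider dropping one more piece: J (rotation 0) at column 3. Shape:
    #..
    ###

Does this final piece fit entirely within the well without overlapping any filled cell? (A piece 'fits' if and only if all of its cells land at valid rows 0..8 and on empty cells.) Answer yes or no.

Answer: yes

Derivation:
Drop 1: Z rot3 at col 1 lands with bottom-row=0; cleared 0 line(s) (total 0); column heights now [0 2 3 0 0 0 0], max=3
Drop 2: J rot2 at col 4 lands with bottom-row=0; cleared 0 line(s) (total 0); column heights now [0 2 3 0 2 2 2], max=3
Drop 3: L rot2 at col 1 lands with bottom-row=2; cleared 0 line(s) (total 0); column heights now [0 4 4 4 2 2 2], max=4
Test piece J rot0 at col 3 (width 3): heights before test = [0 4 4 4 2 2 2]; fits = True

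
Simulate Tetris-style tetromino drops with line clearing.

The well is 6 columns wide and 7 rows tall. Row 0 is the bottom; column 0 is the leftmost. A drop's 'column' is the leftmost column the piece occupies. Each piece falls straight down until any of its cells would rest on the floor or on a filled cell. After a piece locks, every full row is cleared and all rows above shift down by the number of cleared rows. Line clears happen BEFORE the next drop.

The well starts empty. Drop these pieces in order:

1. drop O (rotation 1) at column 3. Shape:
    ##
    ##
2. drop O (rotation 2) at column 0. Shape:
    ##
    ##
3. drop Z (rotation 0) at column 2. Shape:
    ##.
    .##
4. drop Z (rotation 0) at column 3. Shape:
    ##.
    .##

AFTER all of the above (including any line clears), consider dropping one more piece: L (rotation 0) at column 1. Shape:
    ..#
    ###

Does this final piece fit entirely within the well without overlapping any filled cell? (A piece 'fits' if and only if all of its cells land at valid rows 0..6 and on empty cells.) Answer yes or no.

Drop 1: O rot1 at col 3 lands with bottom-row=0; cleared 0 line(s) (total 0); column heights now [0 0 0 2 2 0], max=2
Drop 2: O rot2 at col 0 lands with bottom-row=0; cleared 0 line(s) (total 0); column heights now [2 2 0 2 2 0], max=2
Drop 3: Z rot0 at col 2 lands with bottom-row=2; cleared 0 line(s) (total 0); column heights now [2 2 4 4 3 0], max=4
Drop 4: Z rot0 at col 3 lands with bottom-row=3; cleared 0 line(s) (total 0); column heights now [2 2 4 5 5 4], max=5
Test piece L rot0 at col 1 (width 3): heights before test = [2 2 4 5 5 4]; fits = True

Answer: yes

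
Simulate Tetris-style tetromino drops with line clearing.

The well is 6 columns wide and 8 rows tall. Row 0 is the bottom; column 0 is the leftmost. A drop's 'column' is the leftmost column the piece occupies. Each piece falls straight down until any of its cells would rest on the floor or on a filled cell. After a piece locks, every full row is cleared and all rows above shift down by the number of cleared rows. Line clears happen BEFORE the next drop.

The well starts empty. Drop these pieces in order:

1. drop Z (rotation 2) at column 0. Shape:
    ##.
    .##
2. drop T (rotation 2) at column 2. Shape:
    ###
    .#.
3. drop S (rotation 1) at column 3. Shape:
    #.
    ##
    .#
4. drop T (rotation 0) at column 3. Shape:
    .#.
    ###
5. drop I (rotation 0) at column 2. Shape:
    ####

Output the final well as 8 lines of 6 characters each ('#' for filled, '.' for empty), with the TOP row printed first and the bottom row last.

Drop 1: Z rot2 at col 0 lands with bottom-row=0; cleared 0 line(s) (total 0); column heights now [2 2 1 0 0 0], max=2
Drop 2: T rot2 at col 2 lands with bottom-row=0; cleared 0 line(s) (total 0); column heights now [2 2 2 2 2 0], max=2
Drop 3: S rot1 at col 3 lands with bottom-row=2; cleared 0 line(s) (total 0); column heights now [2 2 2 5 4 0], max=5
Drop 4: T rot0 at col 3 lands with bottom-row=5; cleared 0 line(s) (total 0); column heights now [2 2 2 6 7 6], max=7
Drop 5: I rot0 at col 2 lands with bottom-row=7; cleared 0 line(s) (total 0); column heights now [2 2 8 8 8 8], max=8

Answer: ..####
....#.
...###
...#..
...##.
....#.
#####.
.###..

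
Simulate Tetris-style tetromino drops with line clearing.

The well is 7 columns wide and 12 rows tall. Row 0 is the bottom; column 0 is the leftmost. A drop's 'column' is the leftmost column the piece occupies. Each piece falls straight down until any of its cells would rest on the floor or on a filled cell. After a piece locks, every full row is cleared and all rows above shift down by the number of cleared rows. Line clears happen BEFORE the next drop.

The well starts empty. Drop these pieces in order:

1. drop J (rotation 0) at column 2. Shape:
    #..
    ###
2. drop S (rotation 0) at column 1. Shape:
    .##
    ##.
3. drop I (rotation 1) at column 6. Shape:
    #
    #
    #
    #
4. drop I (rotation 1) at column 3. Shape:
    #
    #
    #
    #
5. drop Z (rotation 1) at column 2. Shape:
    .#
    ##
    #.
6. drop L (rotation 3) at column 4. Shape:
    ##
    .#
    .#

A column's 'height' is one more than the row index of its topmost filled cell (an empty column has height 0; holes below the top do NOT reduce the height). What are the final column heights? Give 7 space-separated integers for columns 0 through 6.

Answer: 0 3 9 10 3 3 4

Derivation:
Drop 1: J rot0 at col 2 lands with bottom-row=0; cleared 0 line(s) (total 0); column heights now [0 0 2 1 1 0 0], max=2
Drop 2: S rot0 at col 1 lands with bottom-row=2; cleared 0 line(s) (total 0); column heights now [0 3 4 4 1 0 0], max=4
Drop 3: I rot1 at col 6 lands with bottom-row=0; cleared 0 line(s) (total 0); column heights now [0 3 4 4 1 0 4], max=4
Drop 4: I rot1 at col 3 lands with bottom-row=4; cleared 0 line(s) (total 0); column heights now [0 3 4 8 1 0 4], max=8
Drop 5: Z rot1 at col 2 lands with bottom-row=7; cleared 0 line(s) (total 0); column heights now [0 3 9 10 1 0 4], max=10
Drop 6: L rot3 at col 4 lands with bottom-row=0; cleared 0 line(s) (total 0); column heights now [0 3 9 10 3 3 4], max=10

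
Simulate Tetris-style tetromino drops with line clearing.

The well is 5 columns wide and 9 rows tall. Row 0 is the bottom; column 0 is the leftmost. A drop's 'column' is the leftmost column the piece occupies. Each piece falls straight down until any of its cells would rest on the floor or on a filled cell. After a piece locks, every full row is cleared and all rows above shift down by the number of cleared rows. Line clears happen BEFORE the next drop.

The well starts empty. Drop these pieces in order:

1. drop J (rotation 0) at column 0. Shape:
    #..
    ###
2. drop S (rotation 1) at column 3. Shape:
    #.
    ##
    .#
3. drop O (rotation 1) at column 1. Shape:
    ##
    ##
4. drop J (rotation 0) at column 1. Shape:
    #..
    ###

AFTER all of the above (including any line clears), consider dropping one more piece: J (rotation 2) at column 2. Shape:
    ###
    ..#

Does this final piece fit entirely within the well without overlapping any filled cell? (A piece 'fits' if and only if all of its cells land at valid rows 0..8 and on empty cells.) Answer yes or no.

Drop 1: J rot0 at col 0 lands with bottom-row=0; cleared 0 line(s) (total 0); column heights now [2 1 1 0 0], max=2
Drop 2: S rot1 at col 3 lands with bottom-row=0; cleared 0 line(s) (total 0); column heights now [2 1 1 3 2], max=3
Drop 3: O rot1 at col 1 lands with bottom-row=1; cleared 1 line(s) (total 1); column heights now [1 2 2 2 1], max=2
Drop 4: J rot0 at col 1 lands with bottom-row=2; cleared 0 line(s) (total 1); column heights now [1 4 3 3 1], max=4
Test piece J rot2 at col 2 (width 3): heights before test = [1 4 3 3 1]; fits = True

Answer: yes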